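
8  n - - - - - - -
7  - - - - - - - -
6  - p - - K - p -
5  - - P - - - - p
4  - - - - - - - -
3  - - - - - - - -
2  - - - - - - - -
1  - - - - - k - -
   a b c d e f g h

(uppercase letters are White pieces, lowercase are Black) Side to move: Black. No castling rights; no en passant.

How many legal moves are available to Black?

10

Black to move; king on f1.
In check: no.
Legal moves: Nc7+, Kg2, Kf2, Ke2, Kg1, Ke1, bxc5, g5, b5, h4.
Count: 10.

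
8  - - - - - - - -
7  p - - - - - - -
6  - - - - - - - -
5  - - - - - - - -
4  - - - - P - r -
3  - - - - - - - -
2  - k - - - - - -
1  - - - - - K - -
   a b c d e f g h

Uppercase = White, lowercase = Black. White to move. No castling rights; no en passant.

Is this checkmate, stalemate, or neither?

neither

White to move; white king on f1.
In check: no.
Legal moves for White: Kf2, Ke2, Ke1, e5.
White has 4 legal moves and is not in check → neither.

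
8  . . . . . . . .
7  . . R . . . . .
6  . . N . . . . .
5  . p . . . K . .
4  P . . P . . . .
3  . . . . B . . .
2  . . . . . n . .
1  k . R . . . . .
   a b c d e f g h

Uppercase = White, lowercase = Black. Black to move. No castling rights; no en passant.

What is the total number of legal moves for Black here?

2

Black to move; king on a1.
In check: yes, from the white rook on c1.
Legal moves: Kb2, Ka2.
Count: 2.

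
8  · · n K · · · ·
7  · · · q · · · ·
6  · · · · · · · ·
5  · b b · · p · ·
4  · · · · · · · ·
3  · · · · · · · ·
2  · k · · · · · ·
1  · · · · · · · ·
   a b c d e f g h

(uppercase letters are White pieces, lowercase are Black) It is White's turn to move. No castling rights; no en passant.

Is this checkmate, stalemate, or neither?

White to move; white king on d8.
In check: yes, from the black queen on d7.
King squares — c7: attacked by Qd7; d7: attacked by Bb5; e7: attacked by Bc5; c8: attacked by Qd7; e8: attacked by Qd7.
Legal moves for White: none.
In check with no legal moves → checkmate.

checkmate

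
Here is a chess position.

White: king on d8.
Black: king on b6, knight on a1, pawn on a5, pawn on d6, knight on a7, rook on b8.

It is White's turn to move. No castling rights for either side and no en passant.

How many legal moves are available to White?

2

White to move; king on d8.
In check: yes, from the black rook on b8.
Legal moves: Ke7, Kd7.
Count: 2.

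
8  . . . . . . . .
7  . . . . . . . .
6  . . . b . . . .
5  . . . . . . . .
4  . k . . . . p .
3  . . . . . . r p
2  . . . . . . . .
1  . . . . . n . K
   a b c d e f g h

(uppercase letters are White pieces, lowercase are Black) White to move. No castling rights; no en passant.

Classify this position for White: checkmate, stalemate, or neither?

stalemate

White to move; white king on h1.
In check: no.
King squares — g1: attacked by Rg3; g2: attacked by Rg3; h2: attacked by Nf1.
Legal moves for White: none.
Not in check and no legal moves → stalemate.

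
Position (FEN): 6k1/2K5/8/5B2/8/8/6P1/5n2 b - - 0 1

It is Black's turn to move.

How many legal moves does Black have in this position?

8

Black to move; king on g8.
In check: no.
Legal moves: Kh8, Kf8, Kg7, Kf7, Ng3, Ne3, Nh2, Nd2.
Count: 8.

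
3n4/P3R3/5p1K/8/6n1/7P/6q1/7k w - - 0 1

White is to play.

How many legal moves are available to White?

5

White to move; king on h6.
In check: yes, from the black knight on g4.
Legal moves: Kh7, Kg7, Kg6, Kh5, hxg4.
Count: 5.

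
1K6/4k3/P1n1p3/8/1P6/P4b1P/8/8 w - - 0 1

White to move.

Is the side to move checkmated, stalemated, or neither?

White to move; white king on b8.
In check: yes, from the black knight on c6.
Legal moves for White: Kc8, Ka8, Kc7, Kb7.
White is in check but has 4 legal moves → neither.

neither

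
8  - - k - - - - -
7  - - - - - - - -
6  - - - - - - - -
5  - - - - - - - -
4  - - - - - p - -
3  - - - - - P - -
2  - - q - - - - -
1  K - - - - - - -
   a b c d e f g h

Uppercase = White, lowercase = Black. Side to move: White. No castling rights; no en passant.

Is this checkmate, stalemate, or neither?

stalemate

White to move; white king on a1.
In check: no.
King squares — b1: attacked by Qc2; a2: attacked by Qc2; b2: attacked by Qc2.
Legal moves for White: none.
Not in check and no legal moves → stalemate.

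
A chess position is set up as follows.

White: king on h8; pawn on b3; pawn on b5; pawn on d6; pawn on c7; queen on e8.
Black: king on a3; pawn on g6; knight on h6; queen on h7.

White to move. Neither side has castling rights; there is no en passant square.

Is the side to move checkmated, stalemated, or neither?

White to move; white king on h8.
In check: yes, from the black queen on h7.
Legal moves for White: Kxh7.
White is in check but has 1 legal move → neither.

neither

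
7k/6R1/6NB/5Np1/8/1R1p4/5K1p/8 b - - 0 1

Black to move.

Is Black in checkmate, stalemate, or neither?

Black to move; black king on h8.
In check: yes, from the white knight on g6.
King squares — g7: attacked by Nf5; h7: attacked by Rg7; g8: attacked by Rg7.
Legal moves for Black: none.
In check with no legal moves → checkmate.

checkmate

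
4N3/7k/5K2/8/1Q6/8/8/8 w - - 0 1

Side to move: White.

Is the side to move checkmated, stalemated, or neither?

White to move; white king on f6.
In check: no.
Legal moves for White include: Ng7, Nc7, Nd6, Kf7, Ke7, Ke6, Kg5, Kf5, Ke5, Qf8, Qb8, Qe7+, Qb7+, Qd6, Qb6, Qc5, Qb5, Qa5, ... (list truncated; more exist).
White has legal moves and is not in check → neither.

neither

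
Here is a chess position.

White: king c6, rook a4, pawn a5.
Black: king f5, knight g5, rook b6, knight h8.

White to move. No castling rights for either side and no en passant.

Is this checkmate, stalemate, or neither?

neither

White to move; white king on c6.
In check: yes, from the black rook on b6.
King squares — b5: attacked by Rb6; c5: available; d5: available; b6: available; d6: attacked by Rb6; b7: attacked by Rb6; c7: available; d7: available.
Legal moves for White: Kd7, Kc7, Kxb6, Kd5, Kc5, axb6.
White is in check but has 6 legal moves → neither.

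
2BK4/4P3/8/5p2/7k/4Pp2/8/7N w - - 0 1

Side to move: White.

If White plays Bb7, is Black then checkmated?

no

After Bb7: black king on h4; in check: no.
Black is not in check, so this cannot be checkmate.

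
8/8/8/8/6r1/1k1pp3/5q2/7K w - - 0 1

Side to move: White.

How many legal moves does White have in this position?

White to move; king on h1.
In check: no.
Legal moves: none.
Count: 0.

0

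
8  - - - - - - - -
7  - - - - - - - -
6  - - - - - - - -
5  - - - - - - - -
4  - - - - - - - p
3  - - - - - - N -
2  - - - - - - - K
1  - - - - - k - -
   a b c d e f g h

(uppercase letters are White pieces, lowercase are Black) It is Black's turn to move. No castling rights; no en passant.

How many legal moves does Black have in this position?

Black to move; king on f1.
In check: yes, from the white knight on g3.
Legal moves: Kf2, Ke1, hxg3+.
Count: 3.

3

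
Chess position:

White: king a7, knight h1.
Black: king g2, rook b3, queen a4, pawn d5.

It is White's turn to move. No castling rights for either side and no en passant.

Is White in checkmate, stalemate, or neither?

checkmate

White to move; white king on a7.
In check: yes, from the black queen on a4.
King squares — a6: attacked by Qa4; b6: attacked by Rb3; b7: attacked by Rb3; a8: attacked by Qa4; b8: attacked by Rb3.
Legal moves for White: none.
In check with no legal moves → checkmate.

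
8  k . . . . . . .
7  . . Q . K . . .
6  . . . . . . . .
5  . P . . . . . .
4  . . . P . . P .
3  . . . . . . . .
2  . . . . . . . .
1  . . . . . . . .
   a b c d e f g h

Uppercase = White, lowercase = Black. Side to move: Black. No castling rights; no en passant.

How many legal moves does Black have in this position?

0

Black to move; king on a8.
In check: no.
Legal moves: none.
Count: 0.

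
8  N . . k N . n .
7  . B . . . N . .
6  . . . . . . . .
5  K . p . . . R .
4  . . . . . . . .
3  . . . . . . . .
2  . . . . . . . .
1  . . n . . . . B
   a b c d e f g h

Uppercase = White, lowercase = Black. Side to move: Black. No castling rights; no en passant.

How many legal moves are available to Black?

Black to move; king on d8.
In check: yes, from the white knight on f7.
Legal moves: Kxe8, Ke7, Kd7.
Count: 3.

3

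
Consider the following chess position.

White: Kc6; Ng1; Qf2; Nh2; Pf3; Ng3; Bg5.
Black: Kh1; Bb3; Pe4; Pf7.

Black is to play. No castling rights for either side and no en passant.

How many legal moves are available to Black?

0

Black to move; king on h1.
In check: yes, from the white knight on g3.
Legal moves: none.
Count: 0.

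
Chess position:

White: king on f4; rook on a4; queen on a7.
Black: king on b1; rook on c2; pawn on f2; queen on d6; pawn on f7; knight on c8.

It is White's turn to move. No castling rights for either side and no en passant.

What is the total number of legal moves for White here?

White to move; king on f4.
In check: yes, from the black queen on d6.
Legal moves: Kg5, Kf5, Kg4, Ke4, Kf3, Ke3.
Count: 6.

6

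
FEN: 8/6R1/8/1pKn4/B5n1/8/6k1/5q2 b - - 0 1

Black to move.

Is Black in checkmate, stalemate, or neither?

Black to move; black king on g2.
In check: no.
Legal moves for Black include: Ne7, Nc7, Nf6, Nb6, Nf4, Nb4, Ne3, Nc3, Kh3, Kg3, Kf3, Kh2, Kf2, Kh1, Kg1, Qf8+, Qf7, Qf6, ... (list truncated; more exist).
Black has legal moves and is not in check → neither.

neither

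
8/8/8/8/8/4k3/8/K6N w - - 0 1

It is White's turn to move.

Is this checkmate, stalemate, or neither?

neither

White to move; white king on a1.
In check: no.
Legal moves for White: Ng3, Nf2, Kb2, Ka2, Kb1.
White has 5 legal moves and is not in check → neither.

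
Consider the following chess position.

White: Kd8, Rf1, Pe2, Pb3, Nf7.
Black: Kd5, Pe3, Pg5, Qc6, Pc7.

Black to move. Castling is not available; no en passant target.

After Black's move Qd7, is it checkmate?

After Qd7: white king on d8; in check: yes, from the black queen on d7.
White has 1 legal reply: Kxd7.
In check but a legal move exists → not checkmate.

no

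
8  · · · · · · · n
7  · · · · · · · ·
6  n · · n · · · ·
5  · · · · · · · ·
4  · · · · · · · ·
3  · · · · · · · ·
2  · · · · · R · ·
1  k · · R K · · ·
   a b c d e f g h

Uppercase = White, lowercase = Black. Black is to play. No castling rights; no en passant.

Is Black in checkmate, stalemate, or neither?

checkmate

Black to move; black king on a1.
In check: yes, from the white rook on d1.
King squares — b1: attacked by Rd1; a2: attacked by Rf2; b2: attacked by Rf2.
Legal moves for Black: none.
In check with no legal moves → checkmate.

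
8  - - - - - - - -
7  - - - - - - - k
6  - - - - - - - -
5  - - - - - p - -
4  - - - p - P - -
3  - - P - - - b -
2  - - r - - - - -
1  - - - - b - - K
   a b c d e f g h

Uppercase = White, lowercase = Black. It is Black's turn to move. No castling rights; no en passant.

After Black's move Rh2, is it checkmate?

After Rh2: white king on h1; in check: yes, from the black rook on h2.
White has 1 legal reply: Kg1.
In check but a legal move exists → not checkmate.

no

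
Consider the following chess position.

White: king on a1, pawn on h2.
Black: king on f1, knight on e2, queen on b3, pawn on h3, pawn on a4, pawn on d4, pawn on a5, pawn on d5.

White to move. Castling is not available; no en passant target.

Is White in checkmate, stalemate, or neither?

White to move; white king on a1.
In check: no.
King squares — b1: attacked by Qb3; a2: attacked by Qb3; b2: attacked by Qb3.
Legal moves for White: none.
Not in check and no legal moves → stalemate.

stalemate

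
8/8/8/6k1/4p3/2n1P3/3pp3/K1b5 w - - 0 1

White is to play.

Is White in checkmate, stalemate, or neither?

White to move; white king on a1.
In check: no.
King squares — b1: attacked by Nc3; a2: attacked by Nc3; b2: attacked by Bc1.
Legal moves for White: none.
Not in check and no legal moves → stalemate.

stalemate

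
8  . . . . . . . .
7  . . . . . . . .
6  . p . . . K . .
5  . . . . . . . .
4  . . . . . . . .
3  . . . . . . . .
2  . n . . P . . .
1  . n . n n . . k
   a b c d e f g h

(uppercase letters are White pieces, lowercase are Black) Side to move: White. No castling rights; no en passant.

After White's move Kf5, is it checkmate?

After Kf5: black king on h1; in check: no.
Black is not in check, so this cannot be checkmate.

no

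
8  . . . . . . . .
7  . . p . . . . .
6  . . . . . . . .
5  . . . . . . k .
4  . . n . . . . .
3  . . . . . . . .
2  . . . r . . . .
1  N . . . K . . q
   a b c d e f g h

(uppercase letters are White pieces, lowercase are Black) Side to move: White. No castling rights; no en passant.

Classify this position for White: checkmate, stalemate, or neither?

White to move; white king on e1.
In check: yes, from the black queen on h1.
King squares — d1: attacked by Qh1; f1: attacked by Qh1; d2: attacked by Nc4; e2: attacked by Rd2; f2: attacked by Rd2.
Legal moves for White: none.
In check with no legal moves → checkmate.

checkmate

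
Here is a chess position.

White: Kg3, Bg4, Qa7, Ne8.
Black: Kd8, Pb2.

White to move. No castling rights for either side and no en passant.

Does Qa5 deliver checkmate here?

no

After Qa5: black king on d8; in check: yes, from the white queen on a5.
Black has 2 legal replies: Kxe8, Ke7.
In check but a legal move exists → not checkmate.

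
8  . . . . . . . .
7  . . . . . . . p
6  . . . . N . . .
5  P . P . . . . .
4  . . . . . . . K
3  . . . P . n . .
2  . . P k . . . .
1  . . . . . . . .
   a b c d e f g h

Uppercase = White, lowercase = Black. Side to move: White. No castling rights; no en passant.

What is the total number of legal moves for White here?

White to move; king on h4.
In check: yes, from the black knight on f3.
Legal moves: Kh5, Kg4, Kh3, Kg3.
Count: 4.

4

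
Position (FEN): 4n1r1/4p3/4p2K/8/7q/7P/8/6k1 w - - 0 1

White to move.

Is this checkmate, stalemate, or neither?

White to move; white king on h6.
In check: yes, from the black queen on h4.
King squares — g5: attacked by Qh4; h5: attacked by Qh4; g6: attacked by Rg8; g7: attacked by Ne8; h7: attacked by Qh4.
Legal moves for White: none.
In check with no legal moves → checkmate.

checkmate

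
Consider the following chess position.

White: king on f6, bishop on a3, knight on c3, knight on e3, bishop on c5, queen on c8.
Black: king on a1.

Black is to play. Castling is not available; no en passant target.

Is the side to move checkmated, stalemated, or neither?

Black to move; black king on a1.
In check: no.
King squares — b1: attacked by Nc3; a2: attacked by Nc3; b2: attacked by Ba3.
Legal moves for Black: none.
Not in check and no legal moves → stalemate.

stalemate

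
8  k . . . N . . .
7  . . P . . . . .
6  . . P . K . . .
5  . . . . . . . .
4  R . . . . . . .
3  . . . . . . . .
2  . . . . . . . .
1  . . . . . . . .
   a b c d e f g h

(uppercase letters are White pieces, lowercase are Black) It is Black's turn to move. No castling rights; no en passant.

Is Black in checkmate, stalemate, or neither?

checkmate

Black to move; black king on a8.
In check: yes, from the white rook on a4.
King squares — a7: attacked by Ra4; b7: attacked by Pc6; b8: attacked by Pc7.
Legal moves for Black: none.
In check with no legal moves → checkmate.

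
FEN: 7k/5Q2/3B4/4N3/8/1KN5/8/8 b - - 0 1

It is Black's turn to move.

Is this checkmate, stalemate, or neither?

Black to move; black king on h8.
In check: no.
King squares — g7: attacked by Qf7; h7: attacked by Qf7; g8: attacked by Qf7.
Legal moves for Black: none.
Not in check and no legal moves → stalemate.

stalemate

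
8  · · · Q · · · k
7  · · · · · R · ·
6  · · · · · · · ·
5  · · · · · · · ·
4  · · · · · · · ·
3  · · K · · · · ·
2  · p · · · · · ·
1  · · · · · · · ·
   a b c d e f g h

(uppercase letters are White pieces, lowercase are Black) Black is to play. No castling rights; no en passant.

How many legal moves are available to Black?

Black to move; king on h8.
In check: yes, from the white queen on d8.
Legal moves: none.
Count: 0.

0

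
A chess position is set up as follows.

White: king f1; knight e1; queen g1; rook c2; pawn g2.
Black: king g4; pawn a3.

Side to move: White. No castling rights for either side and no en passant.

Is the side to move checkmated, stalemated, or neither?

White to move; white king on f1.
In check: no.
Legal moves for White include: Rc8, Rc7, Rc6, Rc5, Rc4+, Rc3, Rf2, Re2, Rd2, Rb2, Ra2, Rc1, Qa7, Qb6, Qc5, Qd4+, Qe3, Qh2, ... (list truncated; more exist).
White has legal moves and is not in check → neither.

neither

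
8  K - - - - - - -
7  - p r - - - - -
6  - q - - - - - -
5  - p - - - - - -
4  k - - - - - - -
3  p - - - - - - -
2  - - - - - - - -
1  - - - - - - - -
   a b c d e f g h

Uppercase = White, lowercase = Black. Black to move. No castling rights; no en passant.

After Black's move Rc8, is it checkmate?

yes

After Rc8: white king on a8; in check: yes, from the black rook on c8.
King squares — a7: attacked by Qb6; b7: attacked by Qb6; b8: attacked by Rc8.
White has no legal moves → checkmate.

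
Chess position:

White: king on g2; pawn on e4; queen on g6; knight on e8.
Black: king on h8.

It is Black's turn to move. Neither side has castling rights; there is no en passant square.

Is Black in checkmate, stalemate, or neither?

Black to move; black king on h8.
In check: no.
King squares — g7: attacked by Qg6; h7: attacked by Qg6; g8: attacked by Qg6.
Legal moves for Black: none.
Not in check and no legal moves → stalemate.

stalemate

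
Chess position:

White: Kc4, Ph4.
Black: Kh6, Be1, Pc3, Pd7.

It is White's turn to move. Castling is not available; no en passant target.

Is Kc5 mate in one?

After Kc5: black king on h6; in check: no.
Black is not in check, so this cannot be checkmate.

no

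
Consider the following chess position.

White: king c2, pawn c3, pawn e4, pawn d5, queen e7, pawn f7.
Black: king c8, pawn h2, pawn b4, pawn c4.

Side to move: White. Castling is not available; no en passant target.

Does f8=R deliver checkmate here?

yes

After f8=R: black king on c8; in check: yes, from the white rook on f8.
King squares — b7: attacked by Qe7; c7: attacked by Qe7; d7: attacked by Qe7; b8: attacked by Rf8; d8: attacked by Qe7.
Black has no legal moves → checkmate.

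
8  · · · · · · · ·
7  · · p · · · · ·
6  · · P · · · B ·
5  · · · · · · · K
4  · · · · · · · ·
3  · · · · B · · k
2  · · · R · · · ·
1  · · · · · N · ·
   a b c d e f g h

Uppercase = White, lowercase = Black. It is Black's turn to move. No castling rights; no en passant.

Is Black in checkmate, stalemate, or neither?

Black to move; black king on h3.
In check: no.
King squares — g2: attacked by Rd2; h2: attacked by Nf1; g3: attacked by Nf1; g4: attacked by Kh5; h4: attacked by Kh5.
Legal moves for Black: none.
Not in check and no legal moves → stalemate.

stalemate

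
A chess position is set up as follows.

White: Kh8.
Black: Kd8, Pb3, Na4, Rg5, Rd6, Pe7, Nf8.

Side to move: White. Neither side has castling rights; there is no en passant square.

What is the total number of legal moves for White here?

White to move; king on h8.
In check: no.
Legal moves: none.
Count: 0.

0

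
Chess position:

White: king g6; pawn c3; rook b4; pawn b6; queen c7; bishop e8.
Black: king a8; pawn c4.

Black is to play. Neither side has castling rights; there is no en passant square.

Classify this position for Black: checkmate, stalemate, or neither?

Black to move; black king on a8.
In check: no.
King squares — a7: attacked by Pb6; b7: attacked by Qc7; b8: attacked by Qc7.
Legal moves for Black: none.
Not in check and no legal moves → stalemate.

stalemate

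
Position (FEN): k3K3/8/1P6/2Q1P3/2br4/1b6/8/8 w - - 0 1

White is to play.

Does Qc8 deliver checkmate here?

After Qc8: black king on a8; in check: yes, from the white queen on c8.
King squares — a7: attacked by Pb6; b7: attacked by Qc8; b8: attacked by Qc8.
Black has no legal moves → checkmate.

yes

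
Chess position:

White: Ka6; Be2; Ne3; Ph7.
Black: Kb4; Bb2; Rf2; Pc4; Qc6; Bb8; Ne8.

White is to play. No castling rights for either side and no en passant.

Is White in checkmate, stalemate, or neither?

checkmate

White to move; white king on a6.
In check: yes, from the black queen on c6.
King squares — a5: attacked by Kb4; b5: attacked by Kb4; b6: attacked by Qc6; a7: attacked by Bb8; b7: attacked by Qc6.
Legal moves for White: none.
In check with no legal moves → checkmate.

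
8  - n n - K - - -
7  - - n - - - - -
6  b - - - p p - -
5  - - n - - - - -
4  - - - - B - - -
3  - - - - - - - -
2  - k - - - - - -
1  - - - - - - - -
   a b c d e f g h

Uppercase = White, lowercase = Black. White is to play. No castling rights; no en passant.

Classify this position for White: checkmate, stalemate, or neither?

neither

White to move; white king on e8.
In check: yes, from the black knight on c7.
Legal moves for White: Kf8, Kd8, Kf7.
White is in check but has 3 legal moves → neither.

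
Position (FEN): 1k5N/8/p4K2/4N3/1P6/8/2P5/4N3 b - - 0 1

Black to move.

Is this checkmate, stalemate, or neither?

Black to move; black king on b8.
In check: no.
Legal moves for Black: Kc8, Ka8, Kc7, Kb7, Ka7, a5.
Black has 6 legal moves and is not in check → neither.

neither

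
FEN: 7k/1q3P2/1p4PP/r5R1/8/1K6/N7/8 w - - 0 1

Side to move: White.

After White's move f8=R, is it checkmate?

yes

After f8=R: black king on h8; in check: yes, from the white rook on f8.
King squares — g7: attacked by Ph6; h7: attacked by Pg6; g8: attacked by Rf8.
Black has no legal moves → checkmate.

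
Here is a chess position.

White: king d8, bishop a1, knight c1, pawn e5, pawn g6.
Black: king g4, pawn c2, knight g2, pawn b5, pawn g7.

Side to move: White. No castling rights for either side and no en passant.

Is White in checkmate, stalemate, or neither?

neither

White to move; white king on d8.
In check: no.
Legal moves for White: Ke8, Kc8, Ke7, Kd7, Kc7, Nd3, Nb3, Ne2, Na2, Bd4, Bc3, Bb2, e6.
White has 13 legal moves and is not in check → neither.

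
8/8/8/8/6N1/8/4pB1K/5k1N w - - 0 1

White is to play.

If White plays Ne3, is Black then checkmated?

After Ne3: black king on f1; in check: yes, from the white knight on e3.
King squares — e1: attacked by Bf2; g1: attacked by Bf2; e2: own pawn; f2: attacked by Nh1; g2: attacked by Kh2.
Black has no legal moves → checkmate.

yes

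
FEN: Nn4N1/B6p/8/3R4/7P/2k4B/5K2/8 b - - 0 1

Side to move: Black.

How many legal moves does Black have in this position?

10

Black to move; king on c3.
In check: no.
Legal moves: Nd7, Nc6, Na6, Kc4, Kb4, Kb3, Kc2, Kb2, h6, h5.
Count: 10.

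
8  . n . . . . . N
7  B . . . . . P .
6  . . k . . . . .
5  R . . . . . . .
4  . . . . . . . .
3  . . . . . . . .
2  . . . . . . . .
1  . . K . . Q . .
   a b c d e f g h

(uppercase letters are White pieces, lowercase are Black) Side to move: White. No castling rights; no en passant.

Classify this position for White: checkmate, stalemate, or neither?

White to move; white king on c1.
In check: no.
Legal moves for White include: Nf7, Ng6, Bxb8, Bb6, Bc5, Bd4, Be3, Bf2, Bg1, Ra6+, Rh5, Rg5, Rf5, Re5, Rd5, Rc5+, Rb5, Ra4, ... (list truncated; more exist).
White has legal moves and is not in check → neither.

neither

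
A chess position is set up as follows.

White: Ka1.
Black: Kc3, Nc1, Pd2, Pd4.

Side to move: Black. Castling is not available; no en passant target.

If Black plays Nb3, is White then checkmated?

no

After Nb3: white king on a1; in check: yes, from the black knight on b3.
White has 2 legal replies: Ka2, Kb1.
In check but a legal move exists → not checkmate.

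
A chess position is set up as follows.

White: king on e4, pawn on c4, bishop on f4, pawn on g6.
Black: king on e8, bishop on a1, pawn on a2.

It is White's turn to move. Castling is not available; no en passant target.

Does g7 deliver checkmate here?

After g7: black king on e8; in check: no.
Black is not in check, so this cannot be checkmate.

no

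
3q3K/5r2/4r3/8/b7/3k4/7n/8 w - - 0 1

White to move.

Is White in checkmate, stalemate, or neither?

checkmate

White to move; white king on h8.
In check: yes, from the black queen on d8.
King squares — g7: attacked by Rf7; h7: attacked by Rf7; g8: attacked by Qd8.
Legal moves for White: none.
In check with no legal moves → checkmate.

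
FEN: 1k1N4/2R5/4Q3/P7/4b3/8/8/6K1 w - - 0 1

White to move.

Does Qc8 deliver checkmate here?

After Qc8: black king on b8; in check: yes, from the white queen on c8.
King squares — a7: attacked by Rc7; b7: attacked by Rc7; c7: attacked by Qc8; a8: attacked by Qc8; c8: attacked by Rc7.
Black has no legal moves → checkmate.

yes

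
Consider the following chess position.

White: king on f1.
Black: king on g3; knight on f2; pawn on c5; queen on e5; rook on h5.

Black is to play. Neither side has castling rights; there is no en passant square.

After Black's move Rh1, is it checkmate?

yes

After Rh1: white king on f1; in check: yes, from the black rook on h1.
King squares — e1: attacked by Rh1; g1: attacked by Rh1; e2: attacked by Qe5; f2: attacked by Kg3; g2: attacked by Kg3.
White has no legal moves → checkmate.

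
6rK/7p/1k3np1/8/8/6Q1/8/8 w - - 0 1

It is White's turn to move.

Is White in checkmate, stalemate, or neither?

White to move; white king on h8.
In check: yes, from the black rook on g8.
King squares — g7: attacked by Rg8; h7: attacked by Nf6; g8: attacked by Nf6.
Legal moves for White: none.
In check with no legal moves → checkmate.

checkmate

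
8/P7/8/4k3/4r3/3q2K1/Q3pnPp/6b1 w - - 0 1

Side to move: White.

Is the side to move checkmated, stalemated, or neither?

White to move; white king on g3.
In check: yes, from the black queen on d3.
King squares — f2: attacked by Bg1; g2: own pawn; h2: attacked by Bg1; f3: attacked by Qd3; h3: attacked by Nf2; f4: attacked by Re4; g4: attacked by Nf2; h4: attacked by Re4.
Legal moves for White: none.
In check with no legal moves → checkmate.

checkmate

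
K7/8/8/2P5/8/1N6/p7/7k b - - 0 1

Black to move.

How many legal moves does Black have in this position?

7

Black to move; king on h1.
In check: no.
Legal moves: Kh2, Kg2, Kg1, a1=Q+, a1=R+, a1=B, a1=N.
Count: 7.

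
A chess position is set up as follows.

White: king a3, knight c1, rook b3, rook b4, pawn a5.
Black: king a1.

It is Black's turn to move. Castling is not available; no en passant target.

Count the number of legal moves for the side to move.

0

Black to move; king on a1.
In check: no.
Legal moves: none.
Count: 0.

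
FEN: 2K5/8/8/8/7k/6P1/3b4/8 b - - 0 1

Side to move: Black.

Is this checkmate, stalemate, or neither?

Black to move; black king on h4.
In check: yes, from the white pawn on g3.
King squares — g3: available; h3: available; g4: available; g5: available; h5: available.
Legal moves for Black: Kh5, Kg5, Kg4, Kh3, Kxg3.
Black is in check but has 5 legal moves → neither.

neither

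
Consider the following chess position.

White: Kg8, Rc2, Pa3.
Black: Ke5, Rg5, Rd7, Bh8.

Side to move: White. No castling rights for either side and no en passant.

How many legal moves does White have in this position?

White to move; king on g8.
In check: yes, from the black rook on g5.
Legal moves: Kxh8, Kf8.
Count: 2.

2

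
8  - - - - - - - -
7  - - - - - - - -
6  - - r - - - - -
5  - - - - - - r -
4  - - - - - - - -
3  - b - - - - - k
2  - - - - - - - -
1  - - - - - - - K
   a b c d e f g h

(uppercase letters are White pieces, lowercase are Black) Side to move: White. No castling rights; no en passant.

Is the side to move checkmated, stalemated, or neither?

stalemate

White to move; white king on h1.
In check: no.
King squares — g1: attacked by Rg5; g2: attacked by Kh3; h2: attacked by Kh3.
Legal moves for White: none.
Not in check and no legal moves → stalemate.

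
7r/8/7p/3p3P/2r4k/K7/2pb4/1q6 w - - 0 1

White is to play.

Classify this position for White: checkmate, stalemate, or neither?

stalemate

White to move; white king on a3.
In check: no.
King squares — a2: attacked by Qb1; b2: attacked by Qb1; b3: attacked by Qb1; a4: attacked by Rc4; b4: attacked by Qb1.
Legal moves for White: none.
Not in check and no legal moves → stalemate.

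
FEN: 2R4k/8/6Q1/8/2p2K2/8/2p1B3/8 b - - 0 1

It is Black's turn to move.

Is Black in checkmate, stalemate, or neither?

Black to move; black king on h8.
In check: yes, from the white rook on c8.
King squares — g7: attacked by Qg6; h7: attacked by Qg6; g8: attacked by Qg6.
Legal moves for Black: none.
In check with no legal moves → checkmate.

checkmate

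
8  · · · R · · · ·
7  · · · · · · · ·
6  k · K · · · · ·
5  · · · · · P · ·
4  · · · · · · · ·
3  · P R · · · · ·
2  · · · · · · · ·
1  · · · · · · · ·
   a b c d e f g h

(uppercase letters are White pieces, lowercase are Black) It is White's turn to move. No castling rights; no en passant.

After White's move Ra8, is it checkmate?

yes

After Ra8: black king on a6; in check: yes, from the white rook on a8.
King squares — a5: attacked by Ra8; b5: attacked by Kc6; b6: attacked by Kc6; a7: attacked by Ra8; b7: attacked by Kc6.
Black has no legal moves → checkmate.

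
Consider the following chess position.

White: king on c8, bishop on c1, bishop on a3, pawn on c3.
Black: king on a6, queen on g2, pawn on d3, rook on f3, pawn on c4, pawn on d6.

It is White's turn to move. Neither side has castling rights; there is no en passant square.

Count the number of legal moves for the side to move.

14

White to move; king on c8.
In check: no.
Legal moves: Kd8, Kb8, Kd7, Kc7, Bxd6, Bc5, Bb4, Bab2, Bh6, Bg5, Bf4, Be3, Bd2, Bcb2.
Count: 14.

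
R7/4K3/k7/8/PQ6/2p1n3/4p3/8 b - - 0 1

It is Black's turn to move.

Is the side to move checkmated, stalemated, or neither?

checkmate

Black to move; black king on a6.
In check: yes, from the white rook on a8.
King squares — a5: attacked by Qb4; b5: attacked by Pa4; b6: attacked by Qb4; a7: attacked by Ra8; b7: attacked by Qb4.
Legal moves for Black: none.
In check with no legal moves → checkmate.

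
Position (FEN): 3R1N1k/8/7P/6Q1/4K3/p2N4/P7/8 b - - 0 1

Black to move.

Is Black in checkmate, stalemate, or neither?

Black to move; black king on h8.
In check: no.
King squares — g7: attacked by Qg5; h7: attacked by Nf8; g8: attacked by Qg5.
Legal moves for Black: none.
Not in check and no legal moves → stalemate.

stalemate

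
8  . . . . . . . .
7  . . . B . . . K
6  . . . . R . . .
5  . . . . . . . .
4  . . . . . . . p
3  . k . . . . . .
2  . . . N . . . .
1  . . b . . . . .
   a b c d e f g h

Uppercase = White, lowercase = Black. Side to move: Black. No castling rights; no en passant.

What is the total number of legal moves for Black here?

7

Black to move; king on b3.
In check: yes, from the white knight on d2.
Legal moves: Kb4, Kc3, Ka3, Kc2, Kb2, Ka2, Bxd2.
Count: 7.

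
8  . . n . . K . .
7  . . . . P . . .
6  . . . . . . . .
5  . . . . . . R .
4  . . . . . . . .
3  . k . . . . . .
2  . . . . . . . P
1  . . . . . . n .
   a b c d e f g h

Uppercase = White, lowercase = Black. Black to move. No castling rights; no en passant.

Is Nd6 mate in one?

no

After Nd6: white king on f8; in check: no.
White is not in check, so this cannot be checkmate.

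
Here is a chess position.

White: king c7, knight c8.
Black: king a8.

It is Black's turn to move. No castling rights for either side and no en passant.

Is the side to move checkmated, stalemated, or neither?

Black to move; black king on a8.
In check: no.
King squares — a7: attacked by Nc8; b7: attacked by Kc7; b8: attacked by Kc7.
Legal moves for Black: none.
Not in check and no legal moves → stalemate.

stalemate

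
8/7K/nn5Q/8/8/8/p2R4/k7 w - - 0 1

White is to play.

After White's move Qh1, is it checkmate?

After Qh1: black king on a1; in check: yes, from the white queen on h1.
King squares — b1: attacked by Qh1; a2: own pawn; b2: attacked by Rd2.
Black has no legal moves → checkmate.

yes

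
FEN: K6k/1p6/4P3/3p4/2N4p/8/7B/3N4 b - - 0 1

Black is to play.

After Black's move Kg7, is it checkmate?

no

After Kg7: white king on a8; in check: no.
White is not in check, so this cannot be checkmate.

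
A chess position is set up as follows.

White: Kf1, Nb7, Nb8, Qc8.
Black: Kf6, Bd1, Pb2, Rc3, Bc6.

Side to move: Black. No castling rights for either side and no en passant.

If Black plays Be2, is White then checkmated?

no

After Be2: white king on f1; in check: yes, from the black bishop on e2.
White has 4 legal replies: Kf2, Kxe2, Kg1, Ke1.
In check but a legal move exists → not checkmate.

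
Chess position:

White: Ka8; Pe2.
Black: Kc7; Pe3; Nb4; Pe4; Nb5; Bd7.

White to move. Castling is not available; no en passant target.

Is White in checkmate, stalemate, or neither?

White to move; white king on a8.
In check: no.
King squares — a7: attacked by Nb5; b7: attacked by Kc7; b8: attacked by Kc7.
Legal moves for White: none.
Not in check and no legal moves → stalemate.

stalemate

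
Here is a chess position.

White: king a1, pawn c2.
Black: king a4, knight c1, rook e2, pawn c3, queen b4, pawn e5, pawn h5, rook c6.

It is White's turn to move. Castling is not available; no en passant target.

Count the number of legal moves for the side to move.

0

White to move; king on a1.
In check: no.
Legal moves: none.
Count: 0.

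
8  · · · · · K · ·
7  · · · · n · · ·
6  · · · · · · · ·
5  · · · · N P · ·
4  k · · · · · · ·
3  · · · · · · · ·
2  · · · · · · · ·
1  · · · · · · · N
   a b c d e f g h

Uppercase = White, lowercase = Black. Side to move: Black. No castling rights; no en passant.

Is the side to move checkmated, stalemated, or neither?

Black to move; black king on a4.
In check: no.
Legal moves for Black: Ng8, Nc8, Ng6+, Nc6, Nxf5, Nd5, Kb5, Ka5, Kb4, Kb3, Ka3.
Black has 11 legal moves and is not in check → neither.

neither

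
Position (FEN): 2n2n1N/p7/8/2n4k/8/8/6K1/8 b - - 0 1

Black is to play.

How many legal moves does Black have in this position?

Black to move; king on h5.
In check: no.
Legal moves: Nh7, Nfd7, Ng6, Nfe6, Ne7, Nd6, Nb6, Kh6, Kg5, Kh4, Kg4, Ncd7, Nb7, Nce6, Na6, Ne4, Na4, Nd3, Nb3, a6, a5.
Count: 21.

21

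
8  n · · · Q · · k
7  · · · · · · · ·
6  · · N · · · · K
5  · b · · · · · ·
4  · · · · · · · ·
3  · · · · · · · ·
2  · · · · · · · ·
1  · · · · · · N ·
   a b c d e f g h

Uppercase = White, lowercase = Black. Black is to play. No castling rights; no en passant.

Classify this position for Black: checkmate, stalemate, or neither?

Black to move; black king on h8.
In check: yes, from the white queen on e8.
King squares — g7: attacked by Kh6; h7: attacked by Kh6; g8: attacked by Qe8.
Legal moves for Black: none.
In check with no legal moves → checkmate.

checkmate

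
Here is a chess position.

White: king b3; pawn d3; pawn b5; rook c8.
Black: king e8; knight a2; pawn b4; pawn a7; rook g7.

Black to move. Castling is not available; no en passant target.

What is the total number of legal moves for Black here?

Black to move; king on e8.
In check: yes, from the white rook on c8.
Legal moves: Kf7, Ke7, Kd7.
Count: 3.

3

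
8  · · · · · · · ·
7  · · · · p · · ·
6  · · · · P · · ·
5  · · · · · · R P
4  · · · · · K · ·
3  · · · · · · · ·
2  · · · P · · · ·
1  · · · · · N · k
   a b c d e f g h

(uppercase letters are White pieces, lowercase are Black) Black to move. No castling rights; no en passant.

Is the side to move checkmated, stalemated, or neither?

Black to move; black king on h1.
In check: no.
King squares — g1: attacked by Rg5; g2: attacked by Rg5; h2: attacked by Nf1.
Legal moves for Black: none.
Not in check and no legal moves → stalemate.

stalemate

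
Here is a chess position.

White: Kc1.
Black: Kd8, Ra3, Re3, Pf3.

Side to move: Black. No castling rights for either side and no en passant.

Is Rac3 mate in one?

no

After Rac3: white king on c1; in check: yes, from the black rook on c3.
White has 4 legal replies: Kd2, Kb2, Kd1, Kb1.
In check but a legal move exists → not checkmate.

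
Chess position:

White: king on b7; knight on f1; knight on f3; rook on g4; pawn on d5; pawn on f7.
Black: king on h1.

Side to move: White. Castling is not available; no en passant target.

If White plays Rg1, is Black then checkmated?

yes

After Rg1: black king on h1; in check: yes, from the white rook on g1.
King squares — g1: attacked by Nf3; g2: attacked by Rg1; h2: attacked by Nf1.
Black has no legal moves → checkmate.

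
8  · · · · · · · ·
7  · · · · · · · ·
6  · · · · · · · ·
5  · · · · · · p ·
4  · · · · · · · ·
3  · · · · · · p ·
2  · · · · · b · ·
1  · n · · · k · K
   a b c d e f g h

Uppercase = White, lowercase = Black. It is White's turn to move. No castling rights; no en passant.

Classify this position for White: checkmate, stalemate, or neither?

White to move; white king on h1.
In check: no.
King squares — g1: attacked by Kf1; g2: attacked by Kf1; h2: attacked by Pg3.
Legal moves for White: none.
Not in check and no legal moves → stalemate.

stalemate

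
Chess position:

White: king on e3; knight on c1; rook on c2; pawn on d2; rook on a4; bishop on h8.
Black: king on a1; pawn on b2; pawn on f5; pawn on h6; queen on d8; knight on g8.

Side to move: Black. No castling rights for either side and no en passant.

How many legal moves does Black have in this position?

Black to move; king on a1.
In check: yes, from the white rook on a4.
Legal moves: Kb1.
Count: 1.

1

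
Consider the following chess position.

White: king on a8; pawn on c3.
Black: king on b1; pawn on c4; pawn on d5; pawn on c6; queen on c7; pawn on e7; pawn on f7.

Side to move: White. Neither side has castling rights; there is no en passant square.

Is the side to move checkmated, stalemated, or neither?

stalemate

White to move; white king on a8.
In check: no.
King squares — a7: attacked by Qc7; b7: attacked by Qc7; b8: attacked by Qc7.
Legal moves for White: none.
Not in check and no legal moves → stalemate.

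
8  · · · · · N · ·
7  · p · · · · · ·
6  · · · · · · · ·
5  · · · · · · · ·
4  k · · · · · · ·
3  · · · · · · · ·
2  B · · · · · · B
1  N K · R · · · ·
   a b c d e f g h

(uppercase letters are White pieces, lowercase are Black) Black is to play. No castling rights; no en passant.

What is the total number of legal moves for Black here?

Black to move; king on a4.
In check: no.
Legal moves: Kb5, Ka5, Kb4, Ka3, b6, b5.
Count: 6.

6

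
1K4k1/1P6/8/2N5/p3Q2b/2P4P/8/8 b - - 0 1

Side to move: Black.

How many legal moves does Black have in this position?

12

Black to move; king on g8.
In check: no.
Legal moves: Kh8, Kf8, Kg7, Kf7, Bd8, Be7, Bf6, Bg5, Bg3+, Bf2, Be1, a3.
Count: 12.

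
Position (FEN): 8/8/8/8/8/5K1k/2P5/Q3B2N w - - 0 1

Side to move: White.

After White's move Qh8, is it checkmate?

After Qh8: black king on h3; in check: yes, from the white queen on h8.
King squares — g2: attacked by Kf3; h2: attacked by Qh8; g3: attacked by Be1; g4: attacked by Kf3; h4: attacked by Be1.
Black has no legal moves → checkmate.

yes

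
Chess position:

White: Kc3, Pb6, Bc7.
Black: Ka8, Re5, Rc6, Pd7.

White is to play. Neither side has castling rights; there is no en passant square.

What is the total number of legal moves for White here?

6

White to move; king on c3.
In check: yes, from the black rook on c6.
Legal moves: Kd4, Kb4, Kd3, Kb3, Kd2, Kb2.
Count: 6.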